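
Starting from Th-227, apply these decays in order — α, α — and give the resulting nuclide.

Start: (A, Z) = (227, 90).
After α: (223, 88).
After α: (219, 86).
Z = 86 is radon.

Rn-219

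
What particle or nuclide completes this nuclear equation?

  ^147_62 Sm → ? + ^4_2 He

Conserve mass number: 147 = A + 4, so A = 143.
Conserve atomic number: 62 = Z + 2, so Z = 60.
Z = 60 is neodymium, so the species is ^143_60 Nd.

Nd-143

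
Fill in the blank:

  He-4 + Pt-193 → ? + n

Hg-196

Conserve mass number: 4 + 193 = A + 1, so A = 196.
Conserve atomic number: 2 + 78 = Z + 0, so Z = 80.
Z = 80 is mercury, so the species is Hg-196.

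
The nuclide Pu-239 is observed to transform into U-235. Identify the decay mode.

alpha decay

ΔA = 235 − 239 = -4; ΔZ = 92 − 94 = -2.
A drops by 4 and Z drops by 2 — the signature of alpha emission.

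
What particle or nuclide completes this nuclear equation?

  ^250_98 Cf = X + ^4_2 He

Conserve mass number: 250 = A + 4, so A = 246.
Conserve atomic number: 98 = Z + 2, so Z = 96.
Z = 96 is curium, so the species is ^246_96 Cm.

Cm-246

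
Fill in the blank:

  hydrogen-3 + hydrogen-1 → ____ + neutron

Conserve mass number: 3 + 1 = A + 1, so A = 3.
Conserve atomic number: 1 + 1 = Z + 0, so Z = 2.
Z = 2 is helium, so the species is helium-3.

He-3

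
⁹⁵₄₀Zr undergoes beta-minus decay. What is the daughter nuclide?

Beta-minus decay: mass number changes by +0, atomic number by +1.
A: 95 = 95; Z: 40 + 1 = 41.
Z = 41 is niobium, so the daughter is ⁹⁵₄₁Nb.

Nb-95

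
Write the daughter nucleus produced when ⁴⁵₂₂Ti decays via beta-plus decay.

Beta-plus decay: mass number changes by +0, atomic number by -1.
A: 45 = 45; Z: 22 − 1 = 21.
Z = 21 is scandium, so the daughter is ⁴⁵₂₁Sc.

Sc-45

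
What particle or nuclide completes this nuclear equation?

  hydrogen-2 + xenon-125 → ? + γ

Conserve mass number: 2 + 125 = A + 0, so A = 127.
Conserve atomic number: 1 + 54 = Z + 0, so Z = 55.
Z = 55 is caesium, so the species is caesium-127.

Cs-127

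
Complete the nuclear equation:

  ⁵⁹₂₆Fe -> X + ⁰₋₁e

Conserve mass number: 59 = A + 0, so A = 59.
Conserve atomic number: 26 = Z − 1, so Z = 27.
Z = 27 is cobalt, so the species is ⁵⁹₂₇Co.

Co-59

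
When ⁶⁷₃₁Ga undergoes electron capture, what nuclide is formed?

Electron capture: mass number changes by +0, atomic number by -1.
A: 67 = 67; Z: 31 − 1 = 30.
Z = 30 is zinc, so the daughter is ⁶⁷₃₀Zn.

Zn-67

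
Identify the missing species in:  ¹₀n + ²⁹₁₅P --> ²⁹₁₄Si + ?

proton

Conserve mass number: 1 + 29 = 29 + A, so A = 1.
Conserve atomic number: 0 + 15 = 14 + Z, so Z = 1.
A = 1 and Z = 1 is ¹₁H — a proton.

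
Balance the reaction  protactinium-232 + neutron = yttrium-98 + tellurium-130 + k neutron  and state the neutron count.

Conserve mass number: 233 = 98 + 130 + k, so k = 233 − 228 = 5.
Check atomic number: 91 = 39 + 52 + 0 = 91. ✓

5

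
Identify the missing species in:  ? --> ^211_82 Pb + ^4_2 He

Po-215

Conserve mass number: A = 211 + 4, so A = 215.
Conserve atomic number: Z = 82 + 2, so Z = 84.
Z = 84 is polonium, so the species is ^215_84 Po.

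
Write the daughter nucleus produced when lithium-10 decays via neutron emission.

Li-9

Neutron emission: mass number changes by -1, atomic number by +0.
A: 10 − 1 = 9; Z: 3 = 3.
Z = 3 is lithium, so the daughter is lithium-9.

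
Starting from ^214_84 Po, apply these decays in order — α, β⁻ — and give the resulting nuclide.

Bi-210

Start: (A, Z) = (214, 84).
After α: (210, 82).
After β⁻: (210, 83).
Z = 83 is bismuth.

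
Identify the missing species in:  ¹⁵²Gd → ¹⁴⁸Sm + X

Conserve mass number: 152 = 148 + A, so A = 4.
Conserve atomic number: 64 = 62 + Z, so Z = 2.
A = 4 and Z = 2 is ⁴He — an alpha particle.

alpha particle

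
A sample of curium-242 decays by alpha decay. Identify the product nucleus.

Alpha decay: mass number changes by -4, atomic number by -2.
A: 242 − 4 = 238; Z: 96 − 2 = 94.
Z = 94 is plutonium, so the daughter is plutonium-238.

Pu-238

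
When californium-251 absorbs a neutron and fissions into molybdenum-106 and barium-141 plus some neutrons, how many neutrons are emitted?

5

Conserve mass number: 252 = 106 + 141 + k, so k = 252 − 247 = 5.
Check atomic number: 98 = 42 + 56 + 0 = 98. ✓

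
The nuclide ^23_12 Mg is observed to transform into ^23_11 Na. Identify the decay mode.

beta-plus decay or electron capture

ΔA = 23 − 23 = 0; ΔZ = 11 − 12 = -1.
A is unchanged and Z drops by 1 — a proton has become a neutron (β⁺ emission or electron capture).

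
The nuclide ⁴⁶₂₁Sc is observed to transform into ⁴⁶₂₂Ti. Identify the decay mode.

beta-minus decay

ΔA = 46 − 46 = 0; ΔZ = 22 − 21 = +1.
A is unchanged and Z rises by 1 — a neutron has become a proton (β⁻ decay).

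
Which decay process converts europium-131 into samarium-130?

ΔA = 130 − 131 = -1; ΔZ = 62 − 63 = -1.
A drops by 1 and Z drops by 1 — a proton was emitted.

proton emission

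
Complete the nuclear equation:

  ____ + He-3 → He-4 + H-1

Conserve mass number: A + 3 = 4 + 1, so A = 2.
Conserve atomic number: Z + 2 = 2 + 1, so Z = 1.
A = 2 and Z = 1 is H-2 — a deuteron.

deuteron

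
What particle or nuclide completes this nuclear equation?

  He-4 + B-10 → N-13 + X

neutron

Conserve mass number: 4 + 10 = 13 + A, so A = 1.
Conserve atomic number: 2 + 5 = 7 + Z, so Z = 0.
A = 1 and Z = 0 is n — a neutron.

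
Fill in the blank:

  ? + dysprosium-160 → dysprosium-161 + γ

Conserve mass number: A + 160 = 161 + 0, so A = 1.
Conserve atomic number: Z + 66 = 66 + 0, so Z = 0.
A = 1 and Z = 0 is neutron — a neutron.

neutron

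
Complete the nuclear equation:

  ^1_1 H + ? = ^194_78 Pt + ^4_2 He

Au-197

Conserve mass number: 1 + A = 194 + 4, so A = 197.
Conserve atomic number: 1 + Z = 78 + 2, so Z = 79.
Z = 79 is gold, so the species is ^197_79 Au.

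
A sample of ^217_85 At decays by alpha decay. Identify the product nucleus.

Alpha decay: mass number changes by -4, atomic number by -2.
A: 217 − 4 = 213; Z: 85 − 2 = 83.
Z = 83 is bismuth, so the daughter is ^213_83 Bi.

Bi-213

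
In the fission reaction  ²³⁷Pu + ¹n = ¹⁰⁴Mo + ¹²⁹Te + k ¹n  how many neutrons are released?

5

Conserve mass number: 238 = 104 + 129 + k, so k = 238 − 233 = 5.
Check atomic number: 94 = 42 + 52 + 0 = 94. ✓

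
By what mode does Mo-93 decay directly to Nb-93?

beta-plus decay or electron capture

ΔA = 93 − 93 = 0; ΔZ = 41 − 42 = -1.
A is unchanged and Z drops by 1 — a proton has become a neutron (β⁺ emission or electron capture).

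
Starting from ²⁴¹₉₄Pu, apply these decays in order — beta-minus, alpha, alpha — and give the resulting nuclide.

Pa-233

Start: (A, Z) = (241, 94).
After β⁻: (241, 95).
After α: (237, 93).
After α: (233, 91).
Z = 91 is protactinium.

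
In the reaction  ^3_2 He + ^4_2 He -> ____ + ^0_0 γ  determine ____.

Be-7

Conserve mass number: 3 + 4 = A + 0, so A = 7.
Conserve atomic number: 2 + 2 = Z + 0, so Z = 4.
Z = 4 is beryllium, so the species is ^7_4 Be.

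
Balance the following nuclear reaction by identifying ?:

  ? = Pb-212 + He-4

Conserve mass number: A = 212 + 4, so A = 216.
Conserve atomic number: Z = 82 + 2, so Z = 84.
Z = 84 is polonium, so the species is Po-216.

Po-216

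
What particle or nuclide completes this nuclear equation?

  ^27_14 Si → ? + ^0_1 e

Al-27

Conserve mass number: 27 = A + 0, so A = 27.
Conserve atomic number: 14 = Z + 1, so Z = 13.
Z = 13 is aluminium, so the species is ^27_13 Al.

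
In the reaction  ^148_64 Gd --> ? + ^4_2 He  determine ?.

Conserve mass number: 148 = A + 4, so A = 144.
Conserve atomic number: 64 = Z + 2, so Z = 62.
Z = 62 is samarium, so the species is ^144_62 Sm.

Sm-144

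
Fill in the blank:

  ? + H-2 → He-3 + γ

Conserve mass number: A + 2 = 3 + 0, so A = 1.
Conserve atomic number: Z + 1 = 2 + 0, so Z = 1.
A = 1 and Z = 1 is H-1 — a proton.

proton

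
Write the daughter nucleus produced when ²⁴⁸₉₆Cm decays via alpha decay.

Alpha decay: mass number changes by -4, atomic number by -2.
A: 248 − 4 = 244; Z: 96 − 2 = 94.
Z = 94 is plutonium, so the daughter is ²⁴⁴₉₄Pu.

Pu-244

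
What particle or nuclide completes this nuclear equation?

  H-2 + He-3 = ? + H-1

He-4

Conserve mass number: 2 + 3 = A + 1, so A = 4.
Conserve atomic number: 1 + 2 = Z + 1, so Z = 2.
A = 4 and Z = 2 is He-4 — an alpha particle.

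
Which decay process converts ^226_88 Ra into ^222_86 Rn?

alpha decay

ΔA = 222 − 226 = -4; ΔZ = 86 − 88 = -2.
A drops by 4 and Z drops by 2 — the signature of alpha emission.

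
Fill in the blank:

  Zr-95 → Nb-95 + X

beta-minus particle

Conserve mass number: 95 = 95 + A, so A = 0.
Conserve atomic number: 40 = 41 + Z, so Z = -1.
A = 0 and Z = -1 is e⁻ — a beta-minus particle.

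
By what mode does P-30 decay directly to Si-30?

ΔA = 30 − 30 = 0; ΔZ = 14 − 15 = -1.
A is unchanged and Z drops by 1 — a proton has become a neutron (β⁺ emission or electron capture).

beta-plus decay or electron capture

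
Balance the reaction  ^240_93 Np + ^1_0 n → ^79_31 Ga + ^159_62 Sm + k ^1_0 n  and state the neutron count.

3

Conserve mass number: 241 = 79 + 159 + k, so k = 241 − 238 = 3.
Check atomic number: 93 = 31 + 62 + 0 = 93. ✓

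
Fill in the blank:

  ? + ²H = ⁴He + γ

deuteron

Conserve mass number: A + 2 = 4 + 0, so A = 2.
Conserve atomic number: Z + 1 = 2 + 0, so Z = 1.
A = 2 and Z = 1 is ²H — a deuteron.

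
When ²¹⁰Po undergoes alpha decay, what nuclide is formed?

Alpha decay: mass number changes by -4, atomic number by -2.
A: 210 − 4 = 206; Z: 84 − 2 = 82.
Z = 82 is lead, so the daughter is ²⁰⁶Pb.

Pb-206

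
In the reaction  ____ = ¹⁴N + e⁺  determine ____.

O-14

Conserve mass number: A = 14 + 0, so A = 14.
Conserve atomic number: Z = 7 + 1, so Z = 8.
Z = 8 is oxygen, so the species is ¹⁴O.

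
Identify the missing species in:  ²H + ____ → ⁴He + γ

Conserve mass number: 2 + A = 4 + 0, so A = 2.
Conserve atomic number: 1 + Z = 2 + 0, so Z = 1.
A = 2 and Z = 1 is ²H — a deuteron.

deuteron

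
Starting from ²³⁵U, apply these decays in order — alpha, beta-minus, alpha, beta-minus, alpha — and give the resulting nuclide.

Ra-223

Start: (A, Z) = (235, 92).
After α: (231, 90).
After β⁻: (231, 91).
After α: (227, 89).
After β⁻: (227, 90).
After α: (223, 88).
Z = 88 is radium.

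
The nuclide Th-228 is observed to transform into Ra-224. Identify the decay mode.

alpha decay

ΔA = 224 − 228 = -4; ΔZ = 88 − 90 = -2.
A drops by 4 and Z drops by 2 — the signature of alpha emission.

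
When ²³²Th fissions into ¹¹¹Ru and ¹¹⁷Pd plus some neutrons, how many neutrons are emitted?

Conserve mass number: 232 = 111 + 117 + k, so k = 232 − 228 = 4.
Check atomic number: 90 = 44 + 46 + 0 = 90. ✓

4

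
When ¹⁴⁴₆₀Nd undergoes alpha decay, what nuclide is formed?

Alpha decay: mass number changes by -4, atomic number by -2.
A: 144 − 4 = 140; Z: 60 − 2 = 58.
Z = 58 is cerium, so the daughter is ¹⁴⁰₅₈Ce.

Ce-140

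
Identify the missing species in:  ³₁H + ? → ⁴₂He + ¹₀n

Conserve mass number: 3 + A = 4 + 1, so A = 2.
Conserve atomic number: 1 + Z = 2 + 0, so Z = 1.
A = 2 and Z = 1 is ²₁H — a deuteron.

deuteron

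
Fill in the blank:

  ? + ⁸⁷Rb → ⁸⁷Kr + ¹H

neutron

Conserve mass number: A + 87 = 87 + 1, so A = 1.
Conserve atomic number: Z + 37 = 36 + 1, so Z = 0.
A = 1 and Z = 0 is ¹n — a neutron.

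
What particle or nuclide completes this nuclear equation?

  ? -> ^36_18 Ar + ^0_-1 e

Cl-36

Conserve mass number: A = 36 + 0, so A = 36.
Conserve atomic number: Z = 18 − 1, so Z = 17.
Z = 17 is chlorine, so the species is ^36_17 Cl.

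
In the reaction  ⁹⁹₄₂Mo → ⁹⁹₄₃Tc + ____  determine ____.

beta-minus particle

Conserve mass number: 99 = 99 + A, so A = 0.
Conserve atomic number: 42 = 43 + Z, so Z = -1.
A = 0 and Z = -1 is ⁰₋₁e — a beta-minus particle.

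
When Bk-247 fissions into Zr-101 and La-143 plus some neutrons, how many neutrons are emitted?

3

Conserve mass number: 247 = 101 + 143 + k, so k = 247 − 244 = 3.
Check atomic number: 97 = 40 + 57 + 0 = 97. ✓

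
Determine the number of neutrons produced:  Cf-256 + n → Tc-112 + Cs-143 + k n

Conserve mass number: 257 = 112 + 143 + k, so k = 257 − 255 = 2.
Check atomic number: 98 = 43 + 55 + 0 = 98. ✓

2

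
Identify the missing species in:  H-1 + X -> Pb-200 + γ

Tl-199

Conserve mass number: 1 + A = 200 + 0, so A = 199.
Conserve atomic number: 1 + Z = 82 + 0, so Z = 81.
Z = 81 is thallium, so the species is Tl-199.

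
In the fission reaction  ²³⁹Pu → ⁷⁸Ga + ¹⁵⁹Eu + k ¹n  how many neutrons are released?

2

Conserve mass number: 239 = 78 + 159 + k, so k = 239 − 237 = 2.
Check atomic number: 94 = 31 + 63 + 0 = 94. ✓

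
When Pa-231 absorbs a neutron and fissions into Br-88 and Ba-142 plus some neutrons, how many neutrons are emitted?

Conserve mass number: 232 = 88 + 142 + k, so k = 232 − 230 = 2.
Check atomic number: 91 = 35 + 56 + 0 = 91. ✓

2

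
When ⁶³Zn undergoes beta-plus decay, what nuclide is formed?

Beta-plus decay: mass number changes by +0, atomic number by -1.
A: 63 = 63; Z: 30 − 1 = 29.
Z = 29 is copper, so the daughter is ⁶³Cu.

Cu-63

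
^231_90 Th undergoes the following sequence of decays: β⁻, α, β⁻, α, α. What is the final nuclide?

Rn-219

Start: (A, Z) = (231, 90).
After β⁻: (231, 91).
After α: (227, 89).
After β⁻: (227, 90).
After α: (223, 88).
After α: (219, 86).
Z = 86 is radon.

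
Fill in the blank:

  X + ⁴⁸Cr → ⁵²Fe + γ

Conserve mass number: A + 48 = 52 + 0, so A = 4.
Conserve atomic number: Z + 24 = 26 + 0, so Z = 2.
A = 4 and Z = 2 is ⁴He — an alpha particle.

alpha particle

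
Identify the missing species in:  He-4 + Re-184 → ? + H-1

Conserve mass number: 4 + 184 = A + 1, so A = 187.
Conserve atomic number: 2 + 75 = Z + 1, so Z = 76.
Z = 76 is osmium, so the species is Os-187.

Os-187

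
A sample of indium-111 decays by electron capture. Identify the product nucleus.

Electron capture: mass number changes by +0, atomic number by -1.
A: 111 = 111; Z: 49 − 1 = 48.
Z = 48 is cadmium, so the daughter is cadmium-111.

Cd-111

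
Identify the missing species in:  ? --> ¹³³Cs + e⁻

Conserve mass number: A = 133 + 0, so A = 133.
Conserve atomic number: Z = 55 − 1, so Z = 54.
Z = 54 is xenon, so the species is ¹³³Xe.

Xe-133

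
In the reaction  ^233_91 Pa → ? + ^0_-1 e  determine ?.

Conserve mass number: 233 = A + 0, so A = 233.
Conserve atomic number: 91 = Z − 1, so Z = 92.
Z = 92 is uranium, so the species is ^233_92 U.

U-233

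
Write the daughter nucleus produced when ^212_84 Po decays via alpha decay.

Pb-208

Alpha decay: mass number changes by -4, atomic number by -2.
A: 212 − 4 = 208; Z: 84 − 2 = 82.
Z = 82 is lead, so the daughter is ^208_82 Pb.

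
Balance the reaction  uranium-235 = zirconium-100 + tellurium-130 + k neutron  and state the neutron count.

5

Conserve mass number: 235 = 100 + 130 + k, so k = 235 − 230 = 5.
Check atomic number: 92 = 40 + 52 + 0 = 92. ✓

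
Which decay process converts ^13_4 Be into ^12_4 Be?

neutron emission

ΔA = 12 − 13 = -1; ΔZ = 4 − 4 = +0.
A drops by 1 with Z unchanged — a neutron was emitted.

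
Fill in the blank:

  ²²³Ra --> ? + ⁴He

Rn-219

Conserve mass number: 223 = A + 4, so A = 219.
Conserve atomic number: 88 = Z + 2, so Z = 86.
Z = 86 is radon, so the species is ²¹⁹Rn.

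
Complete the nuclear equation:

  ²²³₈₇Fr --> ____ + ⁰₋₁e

Conserve mass number: 223 = A + 0, so A = 223.
Conserve atomic number: 87 = Z − 1, so Z = 88.
Z = 88 is radium, so the species is ²²³₈₈Ra.

Ra-223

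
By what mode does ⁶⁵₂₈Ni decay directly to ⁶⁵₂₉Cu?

ΔA = 65 − 65 = 0; ΔZ = 29 − 28 = +1.
A is unchanged and Z rises by 1 — a neutron has become a proton (β⁻ decay).

beta-minus decay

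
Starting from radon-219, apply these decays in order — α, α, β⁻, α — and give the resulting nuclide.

Start: (A, Z) = (219, 86).
After α: (215, 84).
After α: (211, 82).
After β⁻: (211, 83).
After α: (207, 81).
Z = 81 is thallium.

Tl-207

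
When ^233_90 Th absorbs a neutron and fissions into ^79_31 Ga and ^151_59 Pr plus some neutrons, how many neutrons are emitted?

Conserve mass number: 234 = 79 + 151 + k, so k = 234 − 230 = 4.
Check atomic number: 90 = 31 + 59 + 0 = 90. ✓

4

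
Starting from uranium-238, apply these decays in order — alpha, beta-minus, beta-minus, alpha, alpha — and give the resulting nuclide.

Start: (A, Z) = (238, 92).
After α: (234, 90).
After β⁻: (234, 91).
After β⁻: (234, 92).
After α: (230, 90).
After α: (226, 88).
Z = 88 is radium.

Ra-226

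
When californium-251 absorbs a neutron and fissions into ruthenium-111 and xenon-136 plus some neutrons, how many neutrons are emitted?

5

Conserve mass number: 252 = 111 + 136 + k, so k = 252 − 247 = 5.
Check atomic number: 98 = 44 + 54 + 0 = 98. ✓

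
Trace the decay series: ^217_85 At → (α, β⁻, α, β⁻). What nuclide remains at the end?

Bi-209

Start: (A, Z) = (217, 85).
After α: (213, 83).
After β⁻: (213, 84).
After α: (209, 82).
After β⁻: (209, 83).
Z = 83 is bismuth.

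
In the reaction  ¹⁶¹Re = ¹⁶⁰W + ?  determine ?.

proton

Conserve mass number: 161 = 160 + A, so A = 1.
Conserve atomic number: 75 = 74 + Z, so Z = 1.
A = 1 and Z = 1 is ¹H — a proton.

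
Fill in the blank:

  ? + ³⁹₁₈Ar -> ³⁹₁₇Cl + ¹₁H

neutron

Conserve mass number: A + 39 = 39 + 1, so A = 1.
Conserve atomic number: Z + 18 = 17 + 1, so Z = 0.
A = 1 and Z = 0 is ¹₀n — a neutron.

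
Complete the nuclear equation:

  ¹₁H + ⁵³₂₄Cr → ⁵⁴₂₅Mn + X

Conserve mass number: 1 + 53 = 54 + A, so A = 0.
Conserve atomic number: 1 + 24 = 25 + Z, so Z = 0.
A = 0 and Z = 0 is ⁰₀γ — a gamma ray.

gamma ray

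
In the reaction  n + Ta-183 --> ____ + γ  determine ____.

Ta-184

Conserve mass number: 1 + 183 = A + 0, so A = 184.
Conserve atomic number: 0 + 73 = Z + 0, so Z = 73.
Z = 73 is tantalum, so the species is Ta-184.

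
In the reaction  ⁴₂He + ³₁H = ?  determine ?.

Conserve mass number: 4 + 3 = A, so A = 7.
Conserve atomic number: 2 + 1 = Z, so Z = 3.
Z = 3 is lithium, so the species is ⁷₃Li.

Li-7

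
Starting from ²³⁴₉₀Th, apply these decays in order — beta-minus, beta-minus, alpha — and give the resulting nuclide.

Th-230

Start: (A, Z) = (234, 90).
After β⁻: (234, 91).
After β⁻: (234, 92).
After α: (230, 90).
Z = 90 is thorium.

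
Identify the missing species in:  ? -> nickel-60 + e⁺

Conserve mass number: A = 60 + 0, so A = 60.
Conserve atomic number: Z = 28 + 1, so Z = 29.
Z = 29 is copper, so the species is copper-60.

Cu-60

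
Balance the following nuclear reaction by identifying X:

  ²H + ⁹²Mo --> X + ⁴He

Nb-90

Conserve mass number: 2 + 92 = A + 4, so A = 90.
Conserve atomic number: 1 + 42 = Z + 2, so Z = 41.
Z = 41 is niobium, so the species is ⁹⁰Nb.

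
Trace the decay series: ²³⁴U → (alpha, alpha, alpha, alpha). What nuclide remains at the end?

Po-218

Start: (A, Z) = (234, 92).
After α: (230, 90).
After α: (226, 88).
After α: (222, 86).
After α: (218, 84).
Z = 84 is polonium.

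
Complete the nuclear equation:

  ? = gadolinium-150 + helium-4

Conserve mass number: A = 150 + 4, so A = 154.
Conserve atomic number: Z = 64 + 2, so Z = 66.
Z = 66 is dysprosium, so the species is dysprosium-154.

Dy-154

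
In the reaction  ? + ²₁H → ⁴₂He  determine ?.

Conserve mass number: A + 2 = 4, so A = 2.
Conserve atomic number: Z + 1 = 2, so Z = 1.
A = 2 and Z = 1 is ²₁H — a deuteron.

deuteron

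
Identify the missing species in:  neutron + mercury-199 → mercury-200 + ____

Conserve mass number: 1 + 199 = 200 + A, so A = 0.
Conserve atomic number: 0 + 80 = 80 + Z, so Z = 0.
A = 0 and Z = 0 is γ — a gamma ray.

gamma ray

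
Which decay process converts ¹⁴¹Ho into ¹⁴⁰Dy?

ΔA = 140 − 141 = -1; ΔZ = 66 − 67 = -1.
A drops by 1 and Z drops by 1 — a proton was emitted.

proton emission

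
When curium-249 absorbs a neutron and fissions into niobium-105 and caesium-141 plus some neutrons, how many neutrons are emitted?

4

Conserve mass number: 250 = 105 + 141 + k, so k = 250 − 246 = 4.
Check atomic number: 96 = 41 + 55 + 0 = 96. ✓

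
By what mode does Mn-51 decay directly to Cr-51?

ΔA = 51 − 51 = 0; ΔZ = 24 − 25 = -1.
A is unchanged and Z drops by 1 — a proton has become a neutron (β⁺ emission or electron capture).

beta-plus decay or electron capture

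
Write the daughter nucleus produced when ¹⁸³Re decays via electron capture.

Electron capture: mass number changes by +0, atomic number by -1.
A: 183 = 183; Z: 75 − 1 = 74.
Z = 74 is tungsten, so the daughter is ¹⁸³W.

W-183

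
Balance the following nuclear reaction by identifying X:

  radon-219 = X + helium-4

Conserve mass number: 219 = A + 4, so A = 215.
Conserve atomic number: 86 = Z + 2, so Z = 84.
Z = 84 is polonium, so the species is polonium-215.

Po-215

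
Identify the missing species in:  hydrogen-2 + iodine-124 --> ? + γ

Conserve mass number: 2 + 124 = A + 0, so A = 126.
Conserve atomic number: 1 + 53 = Z + 0, so Z = 54.
Z = 54 is xenon, so the species is xenon-126.

Xe-126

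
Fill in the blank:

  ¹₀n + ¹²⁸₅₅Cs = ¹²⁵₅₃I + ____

Conserve mass number: 1 + 128 = 125 + A, so A = 4.
Conserve atomic number: 0 + 55 = 53 + Z, so Z = 2.
A = 4 and Z = 2 is ⁴₂He — an alpha particle.

alpha particle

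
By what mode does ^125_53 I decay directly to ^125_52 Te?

ΔA = 125 − 125 = 0; ΔZ = 52 − 53 = -1.
A is unchanged and Z drops by 1 — a proton has become a neutron (β⁺ emission or electron capture).

beta-plus decay or electron capture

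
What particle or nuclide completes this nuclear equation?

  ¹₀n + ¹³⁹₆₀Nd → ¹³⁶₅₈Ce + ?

alpha particle

Conserve mass number: 1 + 139 = 136 + A, so A = 4.
Conserve atomic number: 0 + 60 = 58 + Z, so Z = 2.
A = 4 and Z = 2 is ⁴₂He — an alpha particle.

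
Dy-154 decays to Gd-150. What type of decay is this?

ΔA = 150 − 154 = -4; ΔZ = 64 − 66 = -2.
A drops by 4 and Z drops by 2 — the signature of alpha emission.

alpha decay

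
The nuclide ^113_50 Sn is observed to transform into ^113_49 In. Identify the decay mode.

beta-plus decay or electron capture

ΔA = 113 − 113 = 0; ΔZ = 49 − 50 = -1.
A is unchanged and Z drops by 1 — a proton has become a neutron (β⁺ emission or electron capture).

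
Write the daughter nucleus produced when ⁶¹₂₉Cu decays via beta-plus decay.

Ni-61

Beta-plus decay: mass number changes by +0, atomic number by -1.
A: 61 = 61; Z: 29 − 1 = 28.
Z = 28 is nickel, so the daughter is ⁶¹₂₈Ni.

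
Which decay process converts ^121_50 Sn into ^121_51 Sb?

ΔA = 121 − 121 = 0; ΔZ = 51 − 50 = +1.
A is unchanged and Z rises by 1 — a neutron has become a proton (β⁻ decay).

beta-minus decay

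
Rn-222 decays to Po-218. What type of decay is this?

alpha decay

ΔA = 218 − 222 = -4; ΔZ = 84 − 86 = -2.
A drops by 4 and Z drops by 2 — the signature of alpha emission.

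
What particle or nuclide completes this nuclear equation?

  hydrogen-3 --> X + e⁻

Conserve mass number: 3 = A + 0, so A = 3.
Conserve atomic number: 1 = Z − 1, so Z = 2.
Z = 2 is helium, so the species is helium-3.

He-3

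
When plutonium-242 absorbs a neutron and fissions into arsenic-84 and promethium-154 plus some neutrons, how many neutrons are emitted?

5

Conserve mass number: 243 = 84 + 154 + k, so k = 243 − 238 = 5.
Check atomic number: 94 = 33 + 61 + 0 = 94. ✓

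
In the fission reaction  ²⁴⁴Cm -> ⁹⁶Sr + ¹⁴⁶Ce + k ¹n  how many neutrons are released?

Conserve mass number: 244 = 96 + 146 + k, so k = 244 − 242 = 2.
Check atomic number: 96 = 38 + 58 + 0 = 96. ✓

2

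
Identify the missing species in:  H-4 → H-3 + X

Conserve mass number: 4 = 3 + A, so A = 1.
Conserve atomic number: 1 = 1 + Z, so Z = 0.
A = 1 and Z = 0 is n — a neutron.

neutron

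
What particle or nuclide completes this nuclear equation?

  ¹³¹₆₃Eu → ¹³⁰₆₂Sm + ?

proton

Conserve mass number: 131 = 130 + A, so A = 1.
Conserve atomic number: 63 = 62 + Z, so Z = 1.
A = 1 and Z = 1 is ¹₁H — a proton.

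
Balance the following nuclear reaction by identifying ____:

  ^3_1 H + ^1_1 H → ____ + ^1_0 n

Conserve mass number: 3 + 1 = A + 1, so A = 3.
Conserve atomic number: 1 + 1 = Z + 0, so Z = 2.
Z = 2 is helium, so the species is ^3_2 He.

He-3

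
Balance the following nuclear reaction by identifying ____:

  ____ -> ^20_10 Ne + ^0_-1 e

Conserve mass number: A = 20 + 0, so A = 20.
Conserve atomic number: Z = 10 − 1, so Z = 9.
Z = 9 is fluorine, so the species is ^20_9 F.

F-20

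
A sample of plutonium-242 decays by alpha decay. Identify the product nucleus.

Alpha decay: mass number changes by -4, atomic number by -2.
A: 242 − 4 = 238; Z: 94 − 2 = 92.
Z = 92 is uranium, so the daughter is uranium-238.

U-238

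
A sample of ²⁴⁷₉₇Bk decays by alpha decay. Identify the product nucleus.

Am-243

Alpha decay: mass number changes by -4, atomic number by -2.
A: 247 − 4 = 243; Z: 97 − 2 = 95.
Z = 95 is americium, so the daughter is ²⁴³₉₅Am.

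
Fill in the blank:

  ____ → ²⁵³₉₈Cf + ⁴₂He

Fm-257

Conserve mass number: A = 253 + 4, so A = 257.
Conserve atomic number: Z = 98 + 2, so Z = 100.
Z = 100 is fermium, so the species is ²⁵⁷₁₀₀Fm.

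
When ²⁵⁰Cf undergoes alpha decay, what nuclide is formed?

Alpha decay: mass number changes by -4, atomic number by -2.
A: 250 − 4 = 246; Z: 98 − 2 = 96.
Z = 96 is curium, so the daughter is ²⁴⁶Cm.

Cm-246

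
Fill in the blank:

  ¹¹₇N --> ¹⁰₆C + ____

Conserve mass number: 11 = 10 + A, so A = 1.
Conserve atomic number: 7 = 6 + Z, so Z = 1.
A = 1 and Z = 1 is ¹₁H — a proton.

proton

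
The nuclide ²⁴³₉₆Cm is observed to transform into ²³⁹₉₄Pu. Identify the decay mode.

ΔA = 239 − 243 = -4; ΔZ = 94 − 96 = -2.
A drops by 4 and Z drops by 2 — the signature of alpha emission.

alpha decay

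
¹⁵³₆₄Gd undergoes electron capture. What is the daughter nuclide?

Eu-153

Electron capture: mass number changes by +0, atomic number by -1.
A: 153 = 153; Z: 64 − 1 = 63.
Z = 63 is europium, so the daughter is ¹⁵³₆₃Eu.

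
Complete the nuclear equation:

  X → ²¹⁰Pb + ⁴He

Conserve mass number: A = 210 + 4, so A = 214.
Conserve atomic number: Z = 82 + 2, so Z = 84.
Z = 84 is polonium, so the species is ²¹⁴Po.

Po-214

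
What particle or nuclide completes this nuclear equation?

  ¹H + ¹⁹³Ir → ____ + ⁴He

Os-190

Conserve mass number: 1 + 193 = A + 4, so A = 190.
Conserve atomic number: 1 + 77 = Z + 2, so Z = 76.
Z = 76 is osmium, so the species is ¹⁹⁰Os.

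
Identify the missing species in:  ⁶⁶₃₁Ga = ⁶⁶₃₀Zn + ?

positron

Conserve mass number: 66 = 66 + A, so A = 0.
Conserve atomic number: 31 = 30 + Z, so Z = 1.
A = 0 and Z = 1 is ⁰₁e — a positron.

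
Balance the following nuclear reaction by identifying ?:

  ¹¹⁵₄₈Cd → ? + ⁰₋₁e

In-115

Conserve mass number: 115 = A + 0, so A = 115.
Conserve atomic number: 48 = Z − 1, so Z = 49.
Z = 49 is indium, so the species is ¹¹⁵₄₉In.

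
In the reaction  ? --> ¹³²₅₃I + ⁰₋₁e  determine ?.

Te-132

Conserve mass number: A = 132 + 0, so A = 132.
Conserve atomic number: Z = 53 − 1, so Z = 52.
Z = 52 is tellurium, so the species is ¹³²₅₂Te.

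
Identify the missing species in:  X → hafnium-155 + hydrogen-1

Ta-156

Conserve mass number: A = 155 + 1, so A = 156.
Conserve atomic number: Z = 72 + 1, so Z = 73.
Z = 73 is tantalum, so the species is tantalum-156.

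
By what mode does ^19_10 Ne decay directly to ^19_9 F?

ΔA = 19 − 19 = 0; ΔZ = 9 − 10 = -1.
A is unchanged and Z drops by 1 — a proton has become a neutron (β⁺ emission or electron capture).

beta-plus decay or electron capture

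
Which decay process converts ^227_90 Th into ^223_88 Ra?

ΔA = 223 − 227 = -4; ΔZ = 88 − 90 = -2.
A drops by 4 and Z drops by 2 — the signature of alpha emission.

alpha decay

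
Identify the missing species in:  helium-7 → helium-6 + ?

neutron

Conserve mass number: 7 = 6 + A, so A = 1.
Conserve atomic number: 2 = 2 + Z, so Z = 0.
A = 1 and Z = 0 is neutron — a neutron.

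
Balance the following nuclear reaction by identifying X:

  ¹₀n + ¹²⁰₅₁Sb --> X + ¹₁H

Sn-120

Conserve mass number: 1 + 120 = A + 1, so A = 120.
Conserve atomic number: 0 + 51 = Z + 1, so Z = 50.
Z = 50 is tin, so the species is ¹²⁰₅₀Sn.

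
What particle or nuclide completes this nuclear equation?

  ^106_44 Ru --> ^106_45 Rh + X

beta-minus particle

Conserve mass number: 106 = 106 + A, so A = 0.
Conserve atomic number: 44 = 45 + Z, so Z = -1.
A = 0 and Z = -1 is ^0_-1 e — a beta-minus particle.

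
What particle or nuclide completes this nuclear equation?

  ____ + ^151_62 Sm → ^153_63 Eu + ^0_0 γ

deuteron

Conserve mass number: A + 151 = 153 + 0, so A = 2.
Conserve atomic number: Z + 62 = 63 + 0, so Z = 1.
A = 2 and Z = 1 is ^2_1 H — a deuteron.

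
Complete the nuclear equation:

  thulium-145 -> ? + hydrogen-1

Er-144

Conserve mass number: 145 = A + 1, so A = 144.
Conserve atomic number: 69 = Z + 1, so Z = 68.
Z = 68 is erbium, so the species is erbium-144.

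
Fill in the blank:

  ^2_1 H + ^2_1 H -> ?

Conserve mass number: 2 + 2 = A, so A = 4.
Conserve atomic number: 1 + 1 = Z, so Z = 2.
A = 4 and Z = 2 is ^4_2 He — an alpha particle.

He-4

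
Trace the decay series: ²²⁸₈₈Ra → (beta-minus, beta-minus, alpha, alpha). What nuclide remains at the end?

Start: (A, Z) = (228, 88).
After β⁻: (228, 89).
After β⁻: (228, 90).
After α: (224, 88).
After α: (220, 86).
Z = 86 is radon.

Rn-220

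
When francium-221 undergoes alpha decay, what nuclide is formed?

At-217

Alpha decay: mass number changes by -4, atomic number by -2.
A: 221 − 4 = 217; Z: 87 − 2 = 85.
Z = 85 is astatine, so the daughter is astatine-217.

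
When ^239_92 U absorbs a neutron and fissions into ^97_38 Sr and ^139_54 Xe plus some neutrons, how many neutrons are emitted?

Conserve mass number: 240 = 97 + 139 + k, so k = 240 − 236 = 4.
Check atomic number: 92 = 38 + 54 + 0 = 92. ✓

4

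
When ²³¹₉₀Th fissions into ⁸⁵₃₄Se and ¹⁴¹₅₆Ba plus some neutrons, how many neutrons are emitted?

5

Conserve mass number: 231 = 85 + 141 + k, so k = 231 − 226 = 5.
Check atomic number: 90 = 34 + 56 + 0 = 90. ✓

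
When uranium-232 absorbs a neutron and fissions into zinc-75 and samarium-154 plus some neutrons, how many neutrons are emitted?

Conserve mass number: 233 = 75 + 154 + k, so k = 233 − 229 = 4.
Check atomic number: 92 = 30 + 62 + 0 = 92. ✓

4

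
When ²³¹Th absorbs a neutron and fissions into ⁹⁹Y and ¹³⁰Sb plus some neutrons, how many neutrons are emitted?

3

Conserve mass number: 232 = 99 + 130 + k, so k = 232 − 229 = 3.
Check atomic number: 90 = 39 + 51 + 0 = 90. ✓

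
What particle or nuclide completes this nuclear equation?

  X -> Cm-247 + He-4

Conserve mass number: A = 247 + 4, so A = 251.
Conserve atomic number: Z = 96 + 2, so Z = 98.
Z = 98 is californium, so the species is Cf-251.

Cf-251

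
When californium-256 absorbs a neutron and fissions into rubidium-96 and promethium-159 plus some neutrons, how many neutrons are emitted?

Conserve mass number: 257 = 96 + 159 + k, so k = 257 − 255 = 2.
Check atomic number: 98 = 37 + 61 + 0 = 98. ✓

2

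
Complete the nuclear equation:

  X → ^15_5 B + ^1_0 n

Conserve mass number: A = 15 + 1, so A = 16.
Conserve atomic number: Z = 5 + 0, so Z = 5.
Z = 5 is boron, so the species is ^16_5 B.

B-16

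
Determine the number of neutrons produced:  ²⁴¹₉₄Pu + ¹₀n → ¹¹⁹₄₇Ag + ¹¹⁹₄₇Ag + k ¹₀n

4

Conserve mass number: 242 = 119 + 119 + k, so k = 242 − 238 = 4.
Check atomic number: 94 = 47 + 47 + 0 = 94. ✓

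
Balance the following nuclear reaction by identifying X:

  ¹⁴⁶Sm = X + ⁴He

Nd-142

Conserve mass number: 146 = A + 4, so A = 142.
Conserve atomic number: 62 = Z + 2, so Z = 60.
Z = 60 is neodymium, so the species is ¹⁴²Nd.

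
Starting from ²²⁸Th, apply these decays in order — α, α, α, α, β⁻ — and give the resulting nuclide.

Bi-212

Start: (A, Z) = (228, 90).
After α: (224, 88).
After α: (220, 86).
After α: (216, 84).
After α: (212, 82).
After β⁻: (212, 83).
Z = 83 is bismuth.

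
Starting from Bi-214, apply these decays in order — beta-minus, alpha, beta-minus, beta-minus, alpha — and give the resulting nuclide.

Pb-206

Start: (A, Z) = (214, 83).
After β⁻: (214, 84).
After α: (210, 82).
After β⁻: (210, 83).
After β⁻: (210, 84).
After α: (206, 82).
Z = 82 is lead.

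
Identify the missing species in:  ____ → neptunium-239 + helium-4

Am-243

Conserve mass number: A = 239 + 4, so A = 243.
Conserve atomic number: Z = 93 + 2, so Z = 95.
Z = 95 is americium, so the species is americium-243.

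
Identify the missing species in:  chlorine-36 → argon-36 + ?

beta-minus particle

Conserve mass number: 36 = 36 + A, so A = 0.
Conserve atomic number: 17 = 18 + Z, so Z = -1.
A = 0 and Z = -1 is e⁻ — a beta-minus particle.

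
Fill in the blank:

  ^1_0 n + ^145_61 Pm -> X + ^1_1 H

Nd-145

Conserve mass number: 1 + 145 = A + 1, so A = 145.
Conserve atomic number: 0 + 61 = Z + 1, so Z = 60.
Z = 60 is neodymium, so the species is ^145_60 Nd.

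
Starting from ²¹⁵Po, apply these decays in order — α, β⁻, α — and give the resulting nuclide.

Tl-207

Start: (A, Z) = (215, 84).
After α: (211, 82).
After β⁻: (211, 83).
After α: (207, 81).
Z = 81 is thallium.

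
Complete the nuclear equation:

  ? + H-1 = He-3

deuteron

Conserve mass number: A + 1 = 3, so A = 2.
Conserve atomic number: Z + 1 = 2, so Z = 1.
A = 2 and Z = 1 is H-2 — a deuteron.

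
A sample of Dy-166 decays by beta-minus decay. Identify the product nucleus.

Ho-166

Beta-minus decay: mass number changes by +0, atomic number by +1.
A: 166 = 166; Z: 66 + 1 = 67.
Z = 67 is holmium, so the daughter is Ho-166.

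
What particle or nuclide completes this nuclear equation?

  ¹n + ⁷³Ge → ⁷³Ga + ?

proton

Conserve mass number: 1 + 73 = 73 + A, so A = 1.
Conserve atomic number: 0 + 32 = 31 + Z, so Z = 1.
A = 1 and Z = 1 is ¹H — a proton.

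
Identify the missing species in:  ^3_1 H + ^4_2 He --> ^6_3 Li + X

Conserve mass number: 3 + 4 = 6 + A, so A = 1.
Conserve atomic number: 1 + 2 = 3 + Z, so Z = 0.
A = 1 and Z = 0 is ^1_0 n — a neutron.

neutron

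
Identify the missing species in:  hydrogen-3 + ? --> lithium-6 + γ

He-3

Conserve mass number: 3 + A = 6 + 0, so A = 3.
Conserve atomic number: 1 + Z = 3 + 0, so Z = 2.
Z = 2 is helium, so the species is helium-3.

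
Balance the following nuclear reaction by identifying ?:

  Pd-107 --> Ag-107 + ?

beta-minus particle

Conserve mass number: 107 = 107 + A, so A = 0.
Conserve atomic number: 46 = 47 + Z, so Z = -1.
A = 0 and Z = -1 is e⁻ — a beta-minus particle.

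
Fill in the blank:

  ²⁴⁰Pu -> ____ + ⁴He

U-236

Conserve mass number: 240 = A + 4, so A = 236.
Conserve atomic number: 94 = Z + 2, so Z = 92.
Z = 92 is uranium, so the species is ²³⁶U.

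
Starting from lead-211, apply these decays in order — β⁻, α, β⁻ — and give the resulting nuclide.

Pb-207

Start: (A, Z) = (211, 82).
After β⁻: (211, 83).
After α: (207, 81).
After β⁻: (207, 82).
Z = 82 is lead.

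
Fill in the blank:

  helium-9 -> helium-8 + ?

neutron

Conserve mass number: 9 = 8 + A, so A = 1.
Conserve atomic number: 2 = 2 + Z, so Z = 0.
A = 1 and Z = 0 is neutron — a neutron.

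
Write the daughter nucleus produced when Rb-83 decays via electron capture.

Electron capture: mass number changes by +0, atomic number by -1.
A: 83 = 83; Z: 37 − 1 = 36.
Z = 36 is krypton, so the daughter is Kr-83.

Kr-83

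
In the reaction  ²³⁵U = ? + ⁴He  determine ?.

Conserve mass number: 235 = A + 4, so A = 231.
Conserve atomic number: 92 = Z + 2, so Z = 90.
Z = 90 is thorium, so the species is ²³¹Th.

Th-231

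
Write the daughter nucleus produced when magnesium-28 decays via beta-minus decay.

Al-28

Beta-minus decay: mass number changes by +0, atomic number by +1.
A: 28 = 28; Z: 12 + 1 = 13.
Z = 13 is aluminium, so the daughter is aluminium-28.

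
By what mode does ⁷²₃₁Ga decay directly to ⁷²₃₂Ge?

ΔA = 72 − 72 = 0; ΔZ = 32 − 31 = +1.
A is unchanged and Z rises by 1 — a neutron has become a proton (β⁻ decay).

beta-minus decay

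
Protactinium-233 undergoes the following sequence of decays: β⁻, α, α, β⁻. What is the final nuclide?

Start: (A, Z) = (233, 91).
After β⁻: (233, 92).
After α: (229, 90).
After α: (225, 88).
After β⁻: (225, 89).
Z = 89 is actinium.

Ac-225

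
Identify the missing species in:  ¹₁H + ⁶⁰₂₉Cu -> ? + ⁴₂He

Conserve mass number: 1 + 60 = A + 4, so A = 57.
Conserve atomic number: 1 + 29 = Z + 2, so Z = 28.
Z = 28 is nickel, so the species is ⁵⁷₂₈Ni.

Ni-57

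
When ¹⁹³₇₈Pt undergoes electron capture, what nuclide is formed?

Electron capture: mass number changes by +0, atomic number by -1.
A: 193 = 193; Z: 78 − 1 = 77.
Z = 77 is iridium, so the daughter is ¹⁹³₇₇Ir.

Ir-193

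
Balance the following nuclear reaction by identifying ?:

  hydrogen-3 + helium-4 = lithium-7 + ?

Conserve mass number: 3 + 4 = 7 + A, so A = 0.
Conserve atomic number: 1 + 2 = 3 + Z, so Z = 0.
A = 0 and Z = 0 is γ — a gamma ray.

gamma ray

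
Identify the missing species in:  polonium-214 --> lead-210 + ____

alpha particle

Conserve mass number: 214 = 210 + A, so A = 4.
Conserve atomic number: 84 = 82 + Z, so Z = 2.
A = 4 and Z = 2 is helium-4 — an alpha particle.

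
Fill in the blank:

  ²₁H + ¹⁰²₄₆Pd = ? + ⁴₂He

Conserve mass number: 2 + 102 = A + 4, so A = 100.
Conserve atomic number: 1 + 46 = Z + 2, so Z = 45.
Z = 45 is rhodium, so the species is ¹⁰⁰₄₅Rh.

Rh-100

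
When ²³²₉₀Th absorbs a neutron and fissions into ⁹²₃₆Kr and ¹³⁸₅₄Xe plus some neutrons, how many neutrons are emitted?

Conserve mass number: 233 = 92 + 138 + k, so k = 233 − 230 = 3.
Check atomic number: 90 = 36 + 54 + 0 = 90. ✓

3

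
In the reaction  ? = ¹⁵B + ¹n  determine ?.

Conserve mass number: A = 15 + 1, so A = 16.
Conserve atomic number: Z = 5 + 0, so Z = 5.
Z = 5 is boron, so the species is ¹⁶B.

B-16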